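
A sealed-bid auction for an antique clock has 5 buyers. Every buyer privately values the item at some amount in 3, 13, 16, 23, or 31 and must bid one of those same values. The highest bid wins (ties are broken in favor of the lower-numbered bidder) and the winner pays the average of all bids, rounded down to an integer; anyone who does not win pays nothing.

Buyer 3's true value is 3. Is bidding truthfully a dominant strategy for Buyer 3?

Yes

Check each profile of the others' bids and compare truth against every alternative bid.
Others bid (3, 3, 13, 13): truth gives 0, best alternative gives -6.
Others bid (3, 3, 3, 13): truth gives 0, best alternative gives -4.
Others bid (3, 3, 13, 3): truth gives 0, best alternative gives -4.
Others bid (3, 3, 3, 3): truth gives 0, best alternative gives -2.
Others bid (3, 3, 3, 16): truth gives 0, best alternative gives 0.
Others bid (3, 3, 3, 23): truth gives 0, best alternative gives 0.
(Remaining 619 profiles checked similarly; truth is weakly best in each.)
In every case the truthful bid is at least as good as any alternative, so it is a dominant strategy.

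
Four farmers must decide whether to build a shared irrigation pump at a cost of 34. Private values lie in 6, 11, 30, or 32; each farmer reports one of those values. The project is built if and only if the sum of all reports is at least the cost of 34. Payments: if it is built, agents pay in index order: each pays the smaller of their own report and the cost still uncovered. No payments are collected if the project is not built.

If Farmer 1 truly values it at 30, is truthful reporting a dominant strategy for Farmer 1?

No

Consider the case where Farmer 2 reports 6, Farmer 3 reports 6 and Farmer 4 reports 11.
Truthful report 30: project built, pays 30, utility 30 - 30 = 0.
Report 11 instead: project built, pays 11, utility 30 - 11 = 19.
Since 19 > 0, reporting 11 is strictly better here, so truthful reporting is not dominant.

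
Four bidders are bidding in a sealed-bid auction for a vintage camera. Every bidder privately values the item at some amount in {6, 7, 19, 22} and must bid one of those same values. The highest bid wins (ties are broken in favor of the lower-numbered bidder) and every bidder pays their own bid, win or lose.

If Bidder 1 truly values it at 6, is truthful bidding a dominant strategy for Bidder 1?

Consider the case where Bidder 2 bids 6, Bidder 3 bids 6 and Bidder 4 bids 7.
Truthful bid 6: loses but pays 6, utility -6.
Bid 7 instead: wins, pays 7, utility 6 - 7 = -1.
Since -1 > -6, bidding 7 is strictly better here, so truthful bidding is not dominant.

No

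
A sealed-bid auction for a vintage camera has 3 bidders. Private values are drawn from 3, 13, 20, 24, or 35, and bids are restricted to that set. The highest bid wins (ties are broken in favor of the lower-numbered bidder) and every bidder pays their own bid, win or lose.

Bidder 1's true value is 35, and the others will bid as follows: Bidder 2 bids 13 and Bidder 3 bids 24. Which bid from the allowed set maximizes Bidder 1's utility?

Bid 3: loses but pays 3, utility -3.
Bid 13: loses but pays 13, utility -13.
Bid 20: loses but pays 20, utility -20.
Bid 24: wins, pays 24, utility 35 - 24 = 11.
Bid 35: wins, pays 35, utility 35 - 35 = 0.
The best choice is 24 with utility 11.

24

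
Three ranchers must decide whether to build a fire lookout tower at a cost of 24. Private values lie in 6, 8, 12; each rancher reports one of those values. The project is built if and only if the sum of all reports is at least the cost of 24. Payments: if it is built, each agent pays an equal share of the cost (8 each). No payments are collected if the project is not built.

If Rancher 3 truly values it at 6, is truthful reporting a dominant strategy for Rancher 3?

Check each profile of the others' reports and compare truth against every alternative report.
Others report (8, 8): truth gives 0, best alternative gives -2.
Others report (6, 12): truth gives -2, best alternative gives -2.
Others report (8, 12): truth gives -2, best alternative gives -2.
Others report (12, 6): truth gives -2, best alternative gives -2.
Others report (12, 8): truth gives -2, best alternative gives -2.
Others report (12, 12): truth gives -2, best alternative gives -2.
(Remaining 3 profiles checked similarly; truth is weakly best in each.)
In every case the truthful report is at least as good as any alternative, so it is a dominant strategy.

Yes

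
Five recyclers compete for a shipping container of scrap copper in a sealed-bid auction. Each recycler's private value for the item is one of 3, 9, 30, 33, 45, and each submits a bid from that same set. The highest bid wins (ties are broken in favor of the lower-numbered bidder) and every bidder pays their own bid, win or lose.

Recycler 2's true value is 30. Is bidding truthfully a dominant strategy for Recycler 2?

Consider the case where Recycler 1 bids 3, Recycler 3 bids 3, Recycler 4 bids 3 and Recycler 5 bids 3.
Truthful bid 30: wins, pays 30, utility 30 - 30 = 0.
Bid 9 instead: wins, pays 9, utility 30 - 9 = 21.
Since 21 > 0, bidding 9 is strictly better here, so truthful bidding is not dominant.

No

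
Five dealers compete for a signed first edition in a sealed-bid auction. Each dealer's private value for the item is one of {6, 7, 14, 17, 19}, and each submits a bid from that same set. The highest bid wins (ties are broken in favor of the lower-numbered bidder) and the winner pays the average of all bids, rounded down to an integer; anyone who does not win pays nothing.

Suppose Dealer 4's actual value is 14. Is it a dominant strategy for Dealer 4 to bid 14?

Consider the case where Dealer 1 bids 6, Dealer 2 bids 6, Dealer 3 bids 6 and Dealer 5 bids 6.
Truthful bid 14: wins, pays 7, utility 14 - 7 = 7.
Bid 7 instead: wins, pays 6, utility 14 - 6 = 8.
Since 8 > 7, bidding 7 is strictly better here, so truthful bidding is not dominant.

No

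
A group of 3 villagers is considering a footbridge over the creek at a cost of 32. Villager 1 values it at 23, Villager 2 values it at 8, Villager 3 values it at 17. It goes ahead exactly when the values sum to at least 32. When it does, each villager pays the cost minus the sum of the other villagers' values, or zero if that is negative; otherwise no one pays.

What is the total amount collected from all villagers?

Total value 48 ≥ cost 32, so it is built.
Villager 1: others sum to 25; max(0, 32 - 25) = 7.
Villager 2: others sum to 40; max(0, 32 - 40) = 0.
Villager 3: others sum to 31; max(0, 32 - 31) = 1.
Total collected = 7 + 0 + 1 = 8.

8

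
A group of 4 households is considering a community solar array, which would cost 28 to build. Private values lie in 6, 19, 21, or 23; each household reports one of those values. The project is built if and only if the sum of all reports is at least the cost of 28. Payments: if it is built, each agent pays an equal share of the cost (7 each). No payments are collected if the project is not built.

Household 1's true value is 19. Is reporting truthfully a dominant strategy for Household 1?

Check each profile of the others' reports and compare truth against every alternative report.
Others report (6, 6, 6): truth gives 12, best alternative gives 12.
Others report (6, 6, 19): truth gives 12, best alternative gives 12.
Others report (6, 6, 21): truth gives 12, best alternative gives 12.
Others report (6, 6, 23): truth gives 12, best alternative gives 12.
Others report (6, 19, 6): truth gives 12, best alternative gives 12.
Others report (6, 19, 19): truth gives 12, best alternative gives 12.
(Remaining 58 profiles checked similarly; truth is weakly best in each.)
In every case the truthful report is at least as good as any alternative, so it is a dominant strategy.

Yes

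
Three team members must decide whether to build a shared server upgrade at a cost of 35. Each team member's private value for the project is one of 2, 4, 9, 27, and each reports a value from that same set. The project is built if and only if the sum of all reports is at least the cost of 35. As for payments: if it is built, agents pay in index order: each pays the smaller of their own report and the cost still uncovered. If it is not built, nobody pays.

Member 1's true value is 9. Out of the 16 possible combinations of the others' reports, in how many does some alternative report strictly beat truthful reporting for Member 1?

Others report (4, 27): truth gives 0; report 4 gives 5 > 0. Violating.
Others report (9, 27): truth gives 0; report 2 gives 7 > 0. Violating.
Others report (27, 4): truth gives 0; report 4 gives 5 > 0. Violating.
Others report (27, 9): truth gives 0; report 2 gives 7 > 0. Violating.
Others report (2, 2): truth gives 0; no alternative beats it.
Others report (2, 4): truth gives 0; no alternative beats it.
(Checking all 16 profiles: 5 have a profitable deviation, 11 do not.)

5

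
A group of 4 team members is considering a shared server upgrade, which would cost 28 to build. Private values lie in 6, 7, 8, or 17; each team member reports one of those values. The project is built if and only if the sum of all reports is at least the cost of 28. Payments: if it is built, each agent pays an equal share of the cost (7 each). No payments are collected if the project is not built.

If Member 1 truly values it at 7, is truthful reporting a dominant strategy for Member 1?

Check each profile of the others' reports and compare truth against every alternative report.
Others report (6, 6, 6): truth gives 0, best alternative gives 0.
Others report (6, 6, 7): truth gives 0, best alternative gives 0.
Others report (6, 6, 8): truth gives 0, best alternative gives 0.
Others report (6, 6, 17): truth gives 0, best alternative gives 0.
Others report (6, 7, 6): truth gives 0, best alternative gives 0.
Others report (6, 7, 7): truth gives 0, best alternative gives 0.
(Remaining 58 profiles checked similarly; truth is weakly best in each.)
In every case the truthful report is at least as good as any alternative, so it is a dominant strategy.

Yes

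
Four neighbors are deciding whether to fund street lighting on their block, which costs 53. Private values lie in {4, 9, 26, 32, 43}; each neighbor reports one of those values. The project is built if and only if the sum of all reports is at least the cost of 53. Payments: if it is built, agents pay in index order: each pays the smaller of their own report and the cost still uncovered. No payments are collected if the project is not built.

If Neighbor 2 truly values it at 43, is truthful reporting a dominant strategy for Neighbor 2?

Consider the case where Neighbor 1 reports 4, Neighbor 3 reports 4 and Neighbor 4 reports 26.
Truthful report 43: project built, pays 43, utility 43 - 43 = 0.
Report 26 instead: project built, pays 26, utility 43 - 26 = 17.
Since 17 > 0, reporting 26 is strictly better here, so truthful reporting is not dominant.

No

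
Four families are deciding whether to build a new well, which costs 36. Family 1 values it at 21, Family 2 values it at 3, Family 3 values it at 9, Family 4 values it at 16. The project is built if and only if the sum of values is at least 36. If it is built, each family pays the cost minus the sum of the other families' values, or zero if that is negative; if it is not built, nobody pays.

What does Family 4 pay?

Total value 49 ≥ cost 36, so the project is built.
The other families' values sum to 33.
Cost minus that sum is 36 - 33 = 3.

3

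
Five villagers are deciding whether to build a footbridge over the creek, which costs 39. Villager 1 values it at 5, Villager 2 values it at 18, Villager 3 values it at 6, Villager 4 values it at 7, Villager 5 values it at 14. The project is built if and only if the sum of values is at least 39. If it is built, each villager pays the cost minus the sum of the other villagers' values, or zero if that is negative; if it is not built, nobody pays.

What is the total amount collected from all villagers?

10

Total value 50 ≥ cost 39, so it is built.
Villager 1: others sum to 45; max(0, 39 - 45) = 0.
Villager 2: others sum to 32; max(0, 39 - 32) = 7.
Villager 3: others sum to 44; max(0, 39 - 44) = 0.
Villager 4: others sum to 43; max(0, 39 - 43) = 0.
Villager 5: others sum to 36; max(0, 39 - 36) = 3.
Total collected = 0 + 7 + 0 + 0 + 3 = 10.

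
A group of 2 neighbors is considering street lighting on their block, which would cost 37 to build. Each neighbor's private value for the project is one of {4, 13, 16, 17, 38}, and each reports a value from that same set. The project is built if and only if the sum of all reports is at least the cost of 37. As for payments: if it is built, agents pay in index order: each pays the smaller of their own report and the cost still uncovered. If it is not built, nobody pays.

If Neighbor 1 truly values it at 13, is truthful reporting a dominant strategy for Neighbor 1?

Consider the case where Neighbor 2 reports 38.
Truthful report 13: project built, pays 13, utility 13 - 13 = 0.
Report 4 instead: project built, pays 4, utility 13 - 4 = 9.
Since 9 > 0, reporting 4 is strictly better here, so truthful reporting is not dominant.

No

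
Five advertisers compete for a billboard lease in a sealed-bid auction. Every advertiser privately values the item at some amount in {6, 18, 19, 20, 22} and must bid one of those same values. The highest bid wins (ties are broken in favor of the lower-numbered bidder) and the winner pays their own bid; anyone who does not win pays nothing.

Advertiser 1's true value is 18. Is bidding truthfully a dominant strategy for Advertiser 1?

Consider the case where Advertiser 2 bids 6, Advertiser 3 bids 6, Advertiser 4 bids 6 and Advertiser 5 bids 6.
Truthful bid 18: wins, pays 18, utility 18 - 18 = 0.
Bid 6 instead: wins, pays 6, utility 18 - 6 = 12.
Since 12 > 0, bidding 6 is strictly better here, so truthful bidding is not dominant.

No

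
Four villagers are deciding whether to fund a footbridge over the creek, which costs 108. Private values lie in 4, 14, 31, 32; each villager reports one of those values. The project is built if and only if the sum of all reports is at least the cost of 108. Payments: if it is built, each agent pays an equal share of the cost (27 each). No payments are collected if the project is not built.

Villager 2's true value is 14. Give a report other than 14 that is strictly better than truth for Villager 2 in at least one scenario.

4

Suppose Villager 1 reports 31, Villager 3 reports 31 and Villager 4 reports 32.
Report 14: project built, pays 27, utility 14 - 27 = -13.
Report 4: project not built, utility 0.
So reporting 4 beats truth here (0 > -13).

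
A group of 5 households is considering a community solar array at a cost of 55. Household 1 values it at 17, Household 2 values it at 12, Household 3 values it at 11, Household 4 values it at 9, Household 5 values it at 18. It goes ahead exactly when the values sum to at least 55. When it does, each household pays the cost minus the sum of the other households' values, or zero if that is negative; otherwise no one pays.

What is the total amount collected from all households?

11

Total value 67 ≥ cost 55, so it is built.
Household 1: others sum to 50; max(0, 55 - 50) = 5.
Household 2: others sum to 55; max(0, 55 - 55) = 0.
Household 3: others sum to 56; max(0, 55 - 56) = 0.
Household 4: others sum to 58; max(0, 55 - 58) = 0.
Household 5: others sum to 49; max(0, 55 - 49) = 6.
Total collected = 5 + 0 + 0 + 0 + 6 = 11.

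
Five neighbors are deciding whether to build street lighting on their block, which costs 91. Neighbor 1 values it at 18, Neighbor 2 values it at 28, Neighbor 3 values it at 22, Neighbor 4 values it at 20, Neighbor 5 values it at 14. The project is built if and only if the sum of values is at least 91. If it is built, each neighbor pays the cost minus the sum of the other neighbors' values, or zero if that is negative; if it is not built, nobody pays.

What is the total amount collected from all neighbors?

47

Total value 102 ≥ cost 91, so it is built.
Neighbor 1: others sum to 84; max(0, 91 - 84) = 7.
Neighbor 2: others sum to 74; max(0, 91 - 74) = 17.
Neighbor 3: others sum to 80; max(0, 91 - 80) = 11.
Neighbor 4: others sum to 82; max(0, 91 - 82) = 9.
Neighbor 5: others sum to 88; max(0, 91 - 88) = 3.
Total collected = 7 + 17 + 11 + 9 + 3 = 47.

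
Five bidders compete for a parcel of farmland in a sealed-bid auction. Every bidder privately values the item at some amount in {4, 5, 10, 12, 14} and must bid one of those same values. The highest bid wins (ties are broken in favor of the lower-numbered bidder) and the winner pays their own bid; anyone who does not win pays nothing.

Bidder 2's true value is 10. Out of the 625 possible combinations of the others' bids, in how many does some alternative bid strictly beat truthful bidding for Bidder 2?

8

Others bid (4, 4, 4, 4): truth gives 0; bid 5 gives 5 > 0. Violating.
Others bid (4, 4, 4, 5): truth gives 0; bid 5 gives 5 > 0. Violating.
Others bid (4, 4, 5, 4): truth gives 0; bid 5 gives 5 > 0. Violating.
Others bid (4, 4, 5, 5): truth gives 0; bid 5 gives 5 > 0. Violating.
Others bid (4, 4, 4, 10): truth gives 0; no alternative beats it.
Others bid (4, 4, 4, 12): truth gives 0; no alternative beats it.
(Checking all 625 profiles: 8 have a profitable deviation, 617 do not.)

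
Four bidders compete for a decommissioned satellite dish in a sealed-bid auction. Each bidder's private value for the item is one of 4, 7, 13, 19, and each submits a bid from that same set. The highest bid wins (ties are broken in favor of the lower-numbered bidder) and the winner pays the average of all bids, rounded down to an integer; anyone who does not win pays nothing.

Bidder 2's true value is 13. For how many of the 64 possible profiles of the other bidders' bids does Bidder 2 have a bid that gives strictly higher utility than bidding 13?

16

Others bid (4, 4, 4): truth gives 7; bid 7 gives 9 > 7. Violating.
Others bid (4, 4, 7): truth gives 6; bid 7 gives 8 > 6. Violating.
Others bid (4, 4, 19): truth gives 0; bid 19 gives 2 > 0. Violating.
Others bid (4, 7, 4): truth gives 6; bid 7 gives 8 > 6. Violating.
Others bid (4, 4, 13): truth gives 5; no alternative beats it.
Others bid (4, 7, 13): truth gives 4; no alternative beats it.
(Checking all 64 profiles: 16 have a profitable deviation, 48 do not.)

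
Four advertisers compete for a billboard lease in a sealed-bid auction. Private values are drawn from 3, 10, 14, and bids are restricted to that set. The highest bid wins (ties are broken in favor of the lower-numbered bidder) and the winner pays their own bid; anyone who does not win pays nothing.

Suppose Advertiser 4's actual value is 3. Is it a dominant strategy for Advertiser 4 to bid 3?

Check each profile of the others' bids and compare truth against every alternative bid.
Others bid (3, 3, 3): truth gives 0, best alternative gives -7.
Others bid (3, 3, 10): truth gives 0, best alternative gives 0.
Others bid (3, 3, 14): truth gives 0, best alternative gives 0.
Others bid (3, 10, 3): truth gives 0, best alternative gives 0.
Others bid (3, 10, 10): truth gives 0, best alternative gives 0.
Others bid (3, 10, 14): truth gives 0, best alternative gives 0.
(Remaining 21 profiles checked similarly; truth is weakly best in each.)
In every case the truthful bid is at least as good as any alternative, so it is a dominant strategy.

Yes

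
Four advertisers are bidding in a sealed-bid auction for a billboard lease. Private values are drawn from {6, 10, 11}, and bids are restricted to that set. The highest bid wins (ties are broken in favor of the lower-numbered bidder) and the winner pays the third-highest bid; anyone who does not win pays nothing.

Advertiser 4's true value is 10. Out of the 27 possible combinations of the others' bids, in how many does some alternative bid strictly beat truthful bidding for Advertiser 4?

Others bid (6, 6, 10): truth gives 0; bid 11 gives 4 > 0. Violating.
Others bid (6, 10, 6): truth gives 0; bid 11 gives 4 > 0. Violating.
Others bid (10, 6, 6): truth gives 0; bid 11 gives 4 > 0. Violating.
Others bid (6, 6, 6): truth gives 4; no alternative beats it.
Others bid (6, 6, 11): truth gives 0; no alternative beats it.
(Checking all 27 profiles: 3 have a profitable deviation, 24 do not.)

3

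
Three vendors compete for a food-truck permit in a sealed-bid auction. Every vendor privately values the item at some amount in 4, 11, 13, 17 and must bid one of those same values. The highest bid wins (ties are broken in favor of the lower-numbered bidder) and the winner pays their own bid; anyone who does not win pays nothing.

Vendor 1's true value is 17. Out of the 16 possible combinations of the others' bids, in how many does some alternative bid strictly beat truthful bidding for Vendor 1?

Others bid (4, 4): truth gives 0; bid 4 gives 13 > 0. Violating.
Others bid (4, 11): truth gives 0; bid 11 gives 6 > 0. Violating.
Others bid (4, 13): truth gives 0; bid 13 gives 4 > 0. Violating.
Others bid (11, 4): truth gives 0; bid 11 gives 6 > 0. Violating.
Others bid (4, 17): truth gives 0; no alternative beats it.
Others bid (11, 17): truth gives 0; no alternative beats it.
(Checking all 16 profiles: 9 have a profitable deviation, 7 do not.)

9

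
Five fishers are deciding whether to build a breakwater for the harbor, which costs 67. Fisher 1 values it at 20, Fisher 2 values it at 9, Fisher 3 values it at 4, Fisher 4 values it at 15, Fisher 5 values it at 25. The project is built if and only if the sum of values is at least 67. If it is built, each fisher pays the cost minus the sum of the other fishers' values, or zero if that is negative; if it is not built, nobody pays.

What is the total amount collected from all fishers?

Total value 73 ≥ cost 67, so it is built.
Fisher 1: others sum to 53; max(0, 67 - 53) = 14.
Fisher 2: others sum to 64; max(0, 67 - 64) = 3.
Fisher 3: others sum to 69; max(0, 67 - 69) = 0.
Fisher 4: others sum to 58; max(0, 67 - 58) = 9.
Fisher 5: others sum to 48; max(0, 67 - 48) = 19.
Total collected = 14 + 3 + 0 + 9 + 19 = 45.

45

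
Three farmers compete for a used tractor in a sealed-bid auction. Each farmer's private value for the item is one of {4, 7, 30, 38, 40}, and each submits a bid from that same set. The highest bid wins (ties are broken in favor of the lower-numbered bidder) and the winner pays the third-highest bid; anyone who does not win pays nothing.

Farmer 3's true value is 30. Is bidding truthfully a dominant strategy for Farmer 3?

Consider the case where Farmer 1 bids 4 and Farmer 2 bids 30.
Truthful bid 30: loses, pays 0, utility 0.
Bid 38 instead: wins, pays 4, utility 30 - 4 = 26.
Since 26 > 0, bidding 38 is strictly better here, so truthful bidding is not dominant.

No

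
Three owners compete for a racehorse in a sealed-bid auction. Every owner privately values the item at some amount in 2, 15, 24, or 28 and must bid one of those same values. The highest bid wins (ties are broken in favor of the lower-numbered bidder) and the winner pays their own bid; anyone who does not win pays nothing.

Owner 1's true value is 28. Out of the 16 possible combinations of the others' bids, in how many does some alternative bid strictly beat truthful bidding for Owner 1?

9

Others bid (2, 2): truth gives 0; bid 2 gives 26 > 0. Violating.
Others bid (2, 15): truth gives 0; bid 15 gives 13 > 0. Violating.
Others bid (2, 24): truth gives 0; bid 24 gives 4 > 0. Violating.
Others bid (15, 2): truth gives 0; bid 15 gives 13 > 0. Violating.
Others bid (2, 28): truth gives 0; no alternative beats it.
Others bid (15, 28): truth gives 0; no alternative beats it.
(Checking all 16 profiles: 9 have a profitable deviation, 7 do not.)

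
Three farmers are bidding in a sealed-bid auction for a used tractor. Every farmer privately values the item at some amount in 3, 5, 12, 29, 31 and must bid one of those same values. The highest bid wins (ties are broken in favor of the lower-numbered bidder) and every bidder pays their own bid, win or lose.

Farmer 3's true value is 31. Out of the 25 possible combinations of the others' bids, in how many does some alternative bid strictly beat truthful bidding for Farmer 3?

Others bid (3, 3): truth gives 0; bid 5 gives 26 > 0. Violating.
Others bid (3, 5): truth gives 0; bid 12 gives 19 > 0. Violating.
Others bid (3, 12): truth gives 0; bid 29 gives 2 > 0. Violating.
Others bid (3, 31): truth gives -31; bid 3 gives -3 > -31. Violating.
Others bid (3, 29): truth gives 0; no alternative beats it.
Others bid (5, 29): truth gives 0; no alternative beats it.
(Checking all 25 profiles: 18 have a profitable deviation, 7 do not.)

18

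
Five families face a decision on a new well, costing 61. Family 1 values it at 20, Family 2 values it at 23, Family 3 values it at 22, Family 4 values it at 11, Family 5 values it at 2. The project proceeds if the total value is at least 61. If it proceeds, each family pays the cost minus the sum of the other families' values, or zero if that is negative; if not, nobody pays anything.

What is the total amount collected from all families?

14

Total value 78 ≥ cost 61, so it is built.
Family 1: others sum to 58; max(0, 61 - 58) = 3.
Family 2: others sum to 55; max(0, 61 - 55) = 6.
Family 3: others sum to 56; max(0, 61 - 56) = 5.
Family 4: others sum to 67; max(0, 61 - 67) = 0.
Family 5: others sum to 76; max(0, 61 - 76) = 0.
Total collected = 3 + 6 + 5 + 0 + 0 = 14.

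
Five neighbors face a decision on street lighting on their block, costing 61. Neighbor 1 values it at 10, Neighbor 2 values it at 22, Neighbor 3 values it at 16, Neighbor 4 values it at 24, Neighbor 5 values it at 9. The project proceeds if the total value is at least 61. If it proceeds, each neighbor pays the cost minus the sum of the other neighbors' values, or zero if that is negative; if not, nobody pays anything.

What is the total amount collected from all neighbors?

6

Total value 81 ≥ cost 61, so it is built.
Neighbor 1: others sum to 71; max(0, 61 - 71) = 0.
Neighbor 2: others sum to 59; max(0, 61 - 59) = 2.
Neighbor 3: others sum to 65; max(0, 61 - 65) = 0.
Neighbor 4: others sum to 57; max(0, 61 - 57) = 4.
Neighbor 5: others sum to 72; max(0, 61 - 72) = 0.
Total collected = 0 + 2 + 0 + 4 + 0 = 6.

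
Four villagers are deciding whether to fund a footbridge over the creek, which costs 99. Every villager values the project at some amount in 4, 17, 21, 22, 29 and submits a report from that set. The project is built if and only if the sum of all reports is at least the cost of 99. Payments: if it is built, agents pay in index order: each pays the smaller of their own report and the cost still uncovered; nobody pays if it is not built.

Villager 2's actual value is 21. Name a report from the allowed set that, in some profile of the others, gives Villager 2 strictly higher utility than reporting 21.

Suppose Villager 1 reports 29, Villager 3 reports 29 and Villager 4 reports 29.
Report 21: project built, pays 21, utility 21 - 21 = 0.
Report 17: project built, pays 17, utility 21 - 17 = 4.
So reporting 17 beats truth here (4 > 0).

17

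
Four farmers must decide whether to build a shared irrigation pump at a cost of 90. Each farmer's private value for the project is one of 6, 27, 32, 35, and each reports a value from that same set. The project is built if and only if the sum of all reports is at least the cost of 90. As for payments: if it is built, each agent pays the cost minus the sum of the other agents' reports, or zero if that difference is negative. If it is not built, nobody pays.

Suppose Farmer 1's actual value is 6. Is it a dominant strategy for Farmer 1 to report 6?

Yes

Check each profile of the others' reports and compare truth against every alternative report.
Others report (6, 27, 32): truth gives 0, best alternative gives -19.
Others report (6, 32, 27): truth gives 0, best alternative gives -19.
Others report (27, 6, 32): truth gives 0, best alternative gives -19.
Others report (27, 32, 6): truth gives 0, best alternative gives -19.
Others report (32, 6, 27): truth gives 0, best alternative gives -19.
Others report (32, 27, 6): truth gives 0, best alternative gives -19.
(Remaining 58 profiles checked similarly; truth is weakly best in each.)
In every case the truthful report is at least as good as any alternative, so it is a dominant strategy.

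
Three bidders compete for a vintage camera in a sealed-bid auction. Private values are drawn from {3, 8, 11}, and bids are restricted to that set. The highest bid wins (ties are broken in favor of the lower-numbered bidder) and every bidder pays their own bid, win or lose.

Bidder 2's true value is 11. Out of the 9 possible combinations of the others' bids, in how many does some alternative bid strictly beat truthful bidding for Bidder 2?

Others bid (3, 3): truth gives 0; bid 8 gives 3 > 0. Violating.
Others bid (3, 8): truth gives 0; bid 8 gives 3 > 0. Violating.
Others bid (11, 3): truth gives -11; bid 3 gives -3 > -11. Violating.
Others bid (11, 8): truth gives -11; bid 3 gives -3 > -11. Violating.
Others bid (3, 11): truth gives 0; no alternative beats it.
Others bid (8, 3): truth gives 0; no alternative beats it.
(Checking all 9 profiles: 5 have a profitable deviation, 4 do not.)

5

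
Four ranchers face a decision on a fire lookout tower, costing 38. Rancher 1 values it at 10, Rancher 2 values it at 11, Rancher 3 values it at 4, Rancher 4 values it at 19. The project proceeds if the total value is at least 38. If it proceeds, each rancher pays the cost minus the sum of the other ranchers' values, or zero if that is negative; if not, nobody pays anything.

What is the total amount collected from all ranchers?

Total value 44 ≥ cost 38, so it is built.
Rancher 1: others sum to 34; max(0, 38 - 34) = 4.
Rancher 2: others sum to 33; max(0, 38 - 33) = 5.
Rancher 3: others sum to 40; max(0, 38 - 40) = 0.
Rancher 4: others sum to 25; max(0, 38 - 25) = 13.
Total collected = 4 + 5 + 0 + 13 = 22.

22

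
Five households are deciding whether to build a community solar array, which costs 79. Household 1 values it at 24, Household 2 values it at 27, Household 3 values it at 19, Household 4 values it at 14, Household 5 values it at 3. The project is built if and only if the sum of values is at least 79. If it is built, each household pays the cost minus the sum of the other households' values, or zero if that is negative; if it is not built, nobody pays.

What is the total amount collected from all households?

52

Total value 87 ≥ cost 79, so it is built.
Household 1: others sum to 63; max(0, 79 - 63) = 16.
Household 2: others sum to 60; max(0, 79 - 60) = 19.
Household 3: others sum to 68; max(0, 79 - 68) = 11.
Household 4: others sum to 73; max(0, 79 - 73) = 6.
Household 5: others sum to 84; max(0, 79 - 84) = 0.
Total collected = 16 + 19 + 11 + 6 + 0 = 52.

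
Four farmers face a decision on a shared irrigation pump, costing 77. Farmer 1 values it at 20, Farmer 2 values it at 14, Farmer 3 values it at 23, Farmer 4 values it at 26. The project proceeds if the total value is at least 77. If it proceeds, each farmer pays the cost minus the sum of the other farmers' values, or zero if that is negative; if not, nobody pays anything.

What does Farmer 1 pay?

Total value 83 ≥ cost 77, so the project is built.
The other farmers' values sum to 63.
Cost minus that sum is 77 - 63 = 14.

14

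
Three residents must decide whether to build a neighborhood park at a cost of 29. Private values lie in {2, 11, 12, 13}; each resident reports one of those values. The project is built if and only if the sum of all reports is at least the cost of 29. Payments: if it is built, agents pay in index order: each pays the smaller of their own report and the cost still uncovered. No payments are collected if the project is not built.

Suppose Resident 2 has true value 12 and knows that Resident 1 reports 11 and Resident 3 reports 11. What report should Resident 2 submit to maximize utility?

11

Report 2: project not built, utility 0.
Report 11: project built, pays 11, utility 12 - 11 = 1.
Report 12: project built, pays 12, utility 12 - 12 = 0.
Report 13: project built, pays 13, utility 12 - 13 = -1.
The best choice is 11 with utility 1.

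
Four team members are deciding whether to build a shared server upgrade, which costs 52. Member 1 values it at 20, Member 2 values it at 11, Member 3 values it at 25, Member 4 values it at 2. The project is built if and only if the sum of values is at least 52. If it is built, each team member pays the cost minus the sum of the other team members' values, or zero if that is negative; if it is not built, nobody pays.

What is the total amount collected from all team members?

Total value 58 ≥ cost 52, so it is built.
Member 1: others sum to 38; max(0, 52 - 38) = 14.
Member 2: others sum to 47; max(0, 52 - 47) = 5.
Member 3: others sum to 33; max(0, 52 - 33) = 19.
Member 4: others sum to 56; max(0, 52 - 56) = 0.
Total collected = 14 + 5 + 19 + 0 = 38.

38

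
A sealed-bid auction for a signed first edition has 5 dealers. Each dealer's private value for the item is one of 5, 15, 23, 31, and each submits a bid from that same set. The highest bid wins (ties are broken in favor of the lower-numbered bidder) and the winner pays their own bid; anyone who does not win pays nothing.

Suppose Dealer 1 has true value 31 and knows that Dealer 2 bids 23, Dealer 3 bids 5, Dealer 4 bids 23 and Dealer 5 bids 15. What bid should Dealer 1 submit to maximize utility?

Bid 5: loses, pays 0, utility 0.
Bid 15: loses, pays 0, utility 0.
Bid 23: wins, pays 23, utility 31 - 23 = 8.
Bid 31: wins, pays 31, utility 31 - 31 = 0.
The best choice is 23 with utility 8.

23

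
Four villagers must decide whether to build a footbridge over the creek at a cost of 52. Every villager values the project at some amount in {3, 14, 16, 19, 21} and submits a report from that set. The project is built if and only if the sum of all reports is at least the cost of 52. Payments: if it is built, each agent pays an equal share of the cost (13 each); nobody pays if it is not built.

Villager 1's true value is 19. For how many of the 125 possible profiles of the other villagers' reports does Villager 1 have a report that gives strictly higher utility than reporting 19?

Others report (3, 14, 14): truth gives 0; report 21 gives 6 > 0. Violating.
Others report (14, 3, 14): truth gives 0; report 21 gives 6 > 0. Violating.
Others report (14, 14, 3): truth gives 0; report 21 gives 6 > 0. Violating.
Others report (3, 3, 3): truth gives 0; no alternative beats it.
Others report (3, 3, 14): truth gives 0; no alternative beats it.
(Checking all 125 profiles: 3 have a profitable deviation, 122 do not.)

3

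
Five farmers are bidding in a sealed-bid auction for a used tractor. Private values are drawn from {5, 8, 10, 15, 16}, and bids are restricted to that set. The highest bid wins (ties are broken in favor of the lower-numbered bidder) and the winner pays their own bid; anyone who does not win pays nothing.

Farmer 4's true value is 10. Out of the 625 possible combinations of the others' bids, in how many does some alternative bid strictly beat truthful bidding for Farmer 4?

2

Others bid (5, 5, 5, 5): truth gives 0; bid 8 gives 2 > 0. Violating.
Others bid (5, 5, 5, 8): truth gives 0; bid 8 gives 2 > 0. Violating.
Others bid (5, 5, 5, 10): truth gives 0; no alternative beats it.
Others bid (5, 5, 5, 15): truth gives 0; no alternative beats it.
(Checking all 625 profiles: 2 have a profitable deviation, 623 do not.)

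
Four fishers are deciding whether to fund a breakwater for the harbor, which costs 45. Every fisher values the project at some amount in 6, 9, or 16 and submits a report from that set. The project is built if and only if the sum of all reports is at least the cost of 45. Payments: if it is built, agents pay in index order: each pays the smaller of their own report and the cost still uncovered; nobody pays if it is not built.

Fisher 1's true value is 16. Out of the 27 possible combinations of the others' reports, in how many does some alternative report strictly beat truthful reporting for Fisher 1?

Others report (6, 16, 16): truth gives 0; report 9 gives 7 > 0. Violating.
Others report (9, 16, 16): truth gives 0; report 6 gives 10 > 0. Violating.
Others report (16, 6, 16): truth gives 0; report 9 gives 7 > 0. Violating.
Others report (16, 9, 16): truth gives 0; report 6 gives 10 > 0. Violating.
Others report (6, 6, 6): truth gives 0; no alternative beats it.
Others report (6, 6, 9): truth gives 0; no alternative beats it.
(Checking all 27 profiles: 7 have a profitable deviation, 20 do not.)

7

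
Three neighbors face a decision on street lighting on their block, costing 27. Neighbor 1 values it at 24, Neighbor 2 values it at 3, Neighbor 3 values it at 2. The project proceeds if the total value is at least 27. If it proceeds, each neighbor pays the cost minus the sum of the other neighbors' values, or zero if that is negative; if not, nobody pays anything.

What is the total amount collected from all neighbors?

23

Total value 29 ≥ cost 27, so it is built.
Neighbor 1: others sum to 5; max(0, 27 - 5) = 22.
Neighbor 2: others sum to 26; max(0, 27 - 26) = 1.
Neighbor 3: others sum to 27; max(0, 27 - 27) = 0.
Total collected = 22 + 1 + 0 = 23.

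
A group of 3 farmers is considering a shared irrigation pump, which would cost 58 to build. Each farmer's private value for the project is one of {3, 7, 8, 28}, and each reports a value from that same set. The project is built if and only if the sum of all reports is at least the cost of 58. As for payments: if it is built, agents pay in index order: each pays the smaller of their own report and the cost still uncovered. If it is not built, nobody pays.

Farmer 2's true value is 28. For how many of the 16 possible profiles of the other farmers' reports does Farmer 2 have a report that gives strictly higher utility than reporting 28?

Others report (28, 28): truth gives 0; report 3 gives 25 > 0. Violating.
Others report (3, 3): truth gives 0; no alternative beats it.
Others report (3, 7): truth gives 0; no alternative beats it.
(Checking all 16 profiles: 1 has a profitable deviation, 15 do not.)

1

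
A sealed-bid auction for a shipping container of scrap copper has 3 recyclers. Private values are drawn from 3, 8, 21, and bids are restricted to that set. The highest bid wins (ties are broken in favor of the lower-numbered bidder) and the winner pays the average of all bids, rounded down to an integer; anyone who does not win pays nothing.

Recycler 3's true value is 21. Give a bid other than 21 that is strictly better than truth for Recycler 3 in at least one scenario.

Suppose Recycler 1 bids 3 and Recycler 2 bids 3.
Bid 21: wins, pays 9, utility 21 - 9 = 12.
Bid 8: wins, pays 4, utility 21 - 4 = 17.
So bidding 8 beats truth here (17 > 12).

8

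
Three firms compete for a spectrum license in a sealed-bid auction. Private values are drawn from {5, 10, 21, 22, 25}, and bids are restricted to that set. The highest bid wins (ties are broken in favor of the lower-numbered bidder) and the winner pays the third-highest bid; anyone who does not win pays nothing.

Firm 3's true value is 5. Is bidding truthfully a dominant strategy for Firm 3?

Check each profile of the others' bids and compare truth against every alternative bid.
Others bid (5, 5): truth gives 0, best alternative gives 0.
Others bid (5, 10): truth gives 0, best alternative gives 0.
Others bid (5, 21): truth gives 0, best alternative gives 0.
Others bid (5, 22): truth gives 0, best alternative gives 0.
Others bid (5, 25): truth gives 0, best alternative gives 0.
Others bid (10, 5): truth gives 0, best alternative gives 0.
(Remaining 19 profiles checked similarly; truth is weakly best in each.)
In every case the truthful bid is at least as good as any alternative, so it is a dominant strategy.

Yes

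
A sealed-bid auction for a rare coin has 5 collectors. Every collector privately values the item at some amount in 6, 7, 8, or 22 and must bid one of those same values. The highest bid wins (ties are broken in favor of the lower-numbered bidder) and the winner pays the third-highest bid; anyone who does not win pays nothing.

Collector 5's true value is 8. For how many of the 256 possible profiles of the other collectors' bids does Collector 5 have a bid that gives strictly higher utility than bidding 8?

32

Others bid (6, 6, 6, 8): truth gives 0; bid 22 gives 2 > 0. Violating.
Others bid (6, 6, 7, 8): truth gives 0; bid 22 gives 1 > 0. Violating.
Others bid (6, 6, 8, 6): truth gives 0; bid 22 gives 2 > 0. Violating.
Others bid (6, 6, 8, 7): truth gives 0; bid 22 gives 1 > 0. Violating.
Others bid (6, 6, 6, 6): truth gives 2; no alternative beats it.
Others bid (6, 6, 6, 7): truth gives 2; no alternative beats it.
(Checking all 256 profiles: 32 have a profitable deviation, 224 do not.)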